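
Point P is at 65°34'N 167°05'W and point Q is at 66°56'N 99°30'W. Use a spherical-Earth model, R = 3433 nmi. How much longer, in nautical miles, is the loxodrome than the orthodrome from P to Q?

80 nmi

Great circle: cos σ = sin φ₁ sin φ₂ + cos φ₁ cos φ₂ cos Δλ,  σ = 0.4523 rad → d_gc = 1552.7 nmi
Rhumb line: Δψ = +0.0592, q = Δφ/Δψ = 0.4026, d_rh = R√(Δφ²+q²Δλ²) = 1632.5 nmi
Excess = 1632.5 − 1552.7 = 79.8 ≈ 80 nmi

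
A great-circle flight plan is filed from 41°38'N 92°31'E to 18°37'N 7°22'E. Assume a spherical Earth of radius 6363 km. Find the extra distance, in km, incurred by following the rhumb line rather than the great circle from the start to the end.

Great circle: cos σ = sin φ₁ sin φ₂ + cos φ₁ cos φ₂ cos Δλ,  σ = 1.2954 rad → d_gc = 8242.3 km
Rhumb line: Δψ = -0.4698, q = Δφ/Δψ = 0.8551, d_rh = R√(Δφ²+q²Δλ²) = 8480.6 km
Excess = 8480.6 − 8242.3 = 238.3 ≈ 238 km

238 km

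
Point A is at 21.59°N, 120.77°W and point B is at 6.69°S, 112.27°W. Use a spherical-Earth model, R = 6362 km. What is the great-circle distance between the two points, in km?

Haversine: a = sin²(Δφ/2)+cos φ₁ cos φ₂ sin²(Δλ/2) = 0.06475;  σ = 2·atan2(√a,√(1−a))
σ = 29.483° → d = Rσ = 6362·0.51458 = 3274 km

3274 km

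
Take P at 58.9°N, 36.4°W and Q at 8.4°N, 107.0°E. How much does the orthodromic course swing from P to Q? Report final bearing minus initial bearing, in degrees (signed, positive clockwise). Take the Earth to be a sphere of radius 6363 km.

+123.3°

Initial bearing θ₁ = atan2(sin Δλ cos φ₂, cos φ₁ sin φ₂ − sin φ₁ cos φ₂ cos Δλ) = 37.98°
Final bearing θ₂ = (initial bearing from the destination back to the start) + 180° = 161.26°
Δθ = θ₂ − θ₁ = +123.3°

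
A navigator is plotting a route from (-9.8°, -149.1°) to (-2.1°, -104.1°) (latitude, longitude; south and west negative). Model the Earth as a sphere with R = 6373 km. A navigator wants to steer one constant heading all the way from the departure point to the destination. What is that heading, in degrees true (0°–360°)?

80.2°

Δψ = ln[tan(π/4+φ₂/2)/tan(π/4+φ₁/2)] = +0.1352
Δλ = +0.7854 rad (taken the short way round)
course = atan2(Δλ, Δψ) = 80.23°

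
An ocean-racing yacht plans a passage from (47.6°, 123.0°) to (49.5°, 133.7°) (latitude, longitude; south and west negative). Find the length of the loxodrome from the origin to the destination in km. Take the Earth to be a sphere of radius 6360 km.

814 km

Δψ = ln[tan(π/4+φ₂/2)/tan(π/4+φ₁/2)] = +0.0501;  Δφ = +0.0332 rad,  Δλ = +0.1868 rad
q = Δφ/Δψ = 0.6619
d = R·√(Δφ² + q²Δλ²) = 6360·0.12797 = 814 km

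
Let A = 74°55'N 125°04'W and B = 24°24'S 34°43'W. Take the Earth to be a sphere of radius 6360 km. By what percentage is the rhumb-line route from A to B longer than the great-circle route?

Great circle: σ = 1.9827 rad → d_gc = Rσ = 12609.7 km
Rhumb: Δφ = -1.7334, Δλ = +1.5769, Δψ = -2.4613, q = Δφ/Δψ = 0.7043 → d_rh = R√(Δφ²+q²Δλ²) = 13092.9 km
Excess = (13092.9 − 12609.7) / 12609.7 = 483.2 / 12609.7 = 3.83% ≈ 3.8%

3.8%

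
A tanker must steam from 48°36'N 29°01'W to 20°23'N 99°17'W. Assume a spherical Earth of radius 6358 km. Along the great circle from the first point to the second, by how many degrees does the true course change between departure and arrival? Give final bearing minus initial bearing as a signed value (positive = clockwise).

At departure: θ₁ = atan2(sin Δλ cos φ₂, cos φ₁ sin φ₂ − sin φ₁ cos φ₂ cos Δλ) = 269.54°
At arrival: θ₂ = atan2(sin Δλ cos φ₁, −cos φ₂ sin φ₁ + sin φ₂ cos φ₁ cos Δλ) = 224.87°
Δθ = θ₂ − θ₁ = -44.7°

-44.7°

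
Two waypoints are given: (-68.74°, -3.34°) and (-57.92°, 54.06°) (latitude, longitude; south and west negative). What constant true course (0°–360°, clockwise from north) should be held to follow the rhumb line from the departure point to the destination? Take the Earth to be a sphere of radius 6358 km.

66.9°

Meridional parts: M(φ₁)=-1.6730, M(φ₂)=-1.2465 → ΔM = +0.4265;  Δλ = +1.0018 rad
tan C = Δλ / ΔM = +2.3492 → C = 66.94°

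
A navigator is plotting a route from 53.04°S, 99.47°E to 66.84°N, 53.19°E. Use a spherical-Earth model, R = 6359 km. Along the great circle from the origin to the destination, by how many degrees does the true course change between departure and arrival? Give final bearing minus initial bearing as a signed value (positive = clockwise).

At departure: θ₁ = atan2(sin Δλ cos φ₂, cos φ₁ sin φ₂ − sin φ₁ cos φ₂ cos Δλ) = 339.74°
At arrival: θ₂ = atan2(sin Δλ cos φ₁, −cos φ₂ sin φ₁ + sin φ₂ cos φ₁ cos Δλ) = 328.03°
Δθ = θ₂ − θ₁ = -11.7°

-11.7°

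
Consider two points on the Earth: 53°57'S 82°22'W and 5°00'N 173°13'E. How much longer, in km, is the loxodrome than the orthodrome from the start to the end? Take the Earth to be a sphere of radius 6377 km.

453 km

Great circle: cos σ = sin φ₁ sin φ₂ + cos φ₁ cos φ₂ cos Δλ,  σ = 1.7889 rad → d_gc = 11408.1 km
Rhumb line: Δψ = +1.2101, q = Δφ/Δψ = 0.8503, d_rh = R√(Δφ²+q²Δλ²) = 11861.2 km
Excess = 11861.2 − 11408.1 = 453.1 ≈ 453 km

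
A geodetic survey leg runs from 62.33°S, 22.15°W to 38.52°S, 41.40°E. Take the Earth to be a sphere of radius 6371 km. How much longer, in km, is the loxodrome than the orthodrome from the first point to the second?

Great circle: cos σ = sin φ₁ sin φ₂ + cos φ₁ cos φ₂ cos Δλ,  σ = 0.7765 rad → d_gc = 4946.9 km
Rhumb line: Δψ = +0.6718, q = Δφ/Δψ = 0.6186, d_rh = R√(Δφ²+q²Δλ²) = 5110.6 km
Excess = 5110.6 − 4946.9 = 163.7 ≈ 164 km

164 km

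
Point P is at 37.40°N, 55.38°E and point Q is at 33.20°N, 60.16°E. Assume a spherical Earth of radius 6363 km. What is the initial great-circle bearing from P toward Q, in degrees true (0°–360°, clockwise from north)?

135.7°

θ = atan2( sin Δλ·cos φ₂ ,  cos φ₁ sin φ₂ − sin φ₁ cos φ₂ cos Δλ )
  = atan2(+0.0697, -0.0715) = 135.71°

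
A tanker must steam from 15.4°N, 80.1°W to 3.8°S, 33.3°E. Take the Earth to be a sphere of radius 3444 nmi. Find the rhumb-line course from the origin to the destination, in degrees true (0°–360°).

Meridional parts: M(φ₁)=+0.2721, M(φ₂)=-0.0664 → ΔM = -0.3384;  Δλ = +1.9792 rad
tan C = Δλ / ΔM = -5.8479 → C = 99.70°

99.7°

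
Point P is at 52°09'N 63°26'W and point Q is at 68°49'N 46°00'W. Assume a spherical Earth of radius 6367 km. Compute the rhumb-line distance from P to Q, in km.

2072 km

Rhumb course C = atan2(Δλ, Δψ) with Δψ = ln[tan(π/4+φ₂/2)/tan(π/4+φ₁/2)] = +0.6063, Δλ = +0.3043 → C = 26.65°
d = R·|Δφ| / |cos C| = 6367·0.29089 / 0.89375 = 2072 km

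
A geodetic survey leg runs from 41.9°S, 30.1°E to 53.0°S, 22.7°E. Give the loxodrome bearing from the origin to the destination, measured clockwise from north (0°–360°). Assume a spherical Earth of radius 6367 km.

Δψ = ln[tan(π/4+φ₂/2)/tan(π/4+φ₁/2)] = -0.2880
Δλ = -0.1292 rad (taken the short way round)
course = atan2(Δλ, Δψ) = 204.15°

204.2°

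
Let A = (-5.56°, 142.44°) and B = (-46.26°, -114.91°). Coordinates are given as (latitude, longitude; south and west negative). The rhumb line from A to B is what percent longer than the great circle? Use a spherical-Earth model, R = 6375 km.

3.8%

Great circle: σ = 1.6516 rad → d_gc = Rσ = 10528.8 km
Rhumb: Δφ = -0.7103, Δλ = +1.7916, Δψ = -0.8156, q = Δφ/Δψ = 0.8709 → d_rh = R√(Δφ²+q²Δλ²) = 10929.4 km
Excess = (10929.4 − 10528.8) / 10528.8 = 400.6 / 10528.8 = 3.80% ≈ 3.8%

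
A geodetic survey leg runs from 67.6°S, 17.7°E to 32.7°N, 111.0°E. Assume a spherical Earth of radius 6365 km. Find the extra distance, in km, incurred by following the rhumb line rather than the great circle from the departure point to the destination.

Great circle: cos σ = sin φ₁ sin φ₂ + cos φ₁ cos φ₂ cos Δλ,  σ = 2.1152 rad → d_gc = 13463.5 km
Rhumb line: Δψ = +2.2240, q = Δφ/Δψ = 0.7871, d_rh = R√(Δφ²+q²Δλ²) = 13809.9 km
Excess = 13809.9 − 13463.5 = 346.4 ≈ 346 km

346 km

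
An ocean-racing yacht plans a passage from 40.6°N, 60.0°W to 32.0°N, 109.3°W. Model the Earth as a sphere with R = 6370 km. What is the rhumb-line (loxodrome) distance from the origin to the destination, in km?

Rhumb course C = atan2(Δλ, Δψ) with Δψ = ln[tan(π/4+φ₂/2)/tan(π/4+φ₁/2)] = -0.1866, Δλ = -0.8604 → C = 257.76°
d = R·|Δφ| / |cos C| = 6370·0.15010 / 0.21195 = 4511 km

4511 km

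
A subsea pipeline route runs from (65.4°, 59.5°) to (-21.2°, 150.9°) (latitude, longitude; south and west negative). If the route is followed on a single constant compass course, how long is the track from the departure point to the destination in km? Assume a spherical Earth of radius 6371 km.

Δψ = ln[tan(π/4+φ₂/2)/tan(π/4+φ₁/2)] = -1.9019;  Δφ = -1.5115 rad,  Δλ = +1.5952 rad
q = Δφ/Δψ = 0.7947
d = R·√(Δφ² + q²Δλ²) = 6371·1.97275 = 12568 km

12568 km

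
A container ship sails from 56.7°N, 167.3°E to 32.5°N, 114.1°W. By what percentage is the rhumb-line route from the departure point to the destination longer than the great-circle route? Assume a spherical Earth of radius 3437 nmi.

4.5%

Great circle: σ = 0.9996 rad → d_gc = Rσ = 3435.8 nmi
Rhumb: Δφ = -0.4224, Δλ = +1.3718, Δψ = -0.6067, q = Δφ/Δψ = 0.6961 → d_rh = R√(Δφ²+q²Δλ²) = 3588.9 nmi
Excess = (3588.9 − 3435.8) / 3435.8 = 153.1 / 3435.8 = 4.46% ≈ 4.5%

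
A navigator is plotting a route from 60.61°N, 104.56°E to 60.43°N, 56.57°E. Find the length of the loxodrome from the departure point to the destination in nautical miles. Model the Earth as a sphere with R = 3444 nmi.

1420 nmi

Δψ = ln[tan(π/4+φ₂/2)/tan(π/4+φ₁/2)] = -0.0064;  Δφ = -0.0031 rad,  Δλ = -0.8376 rad
q = Δφ/Δψ = 0.4921
d = R·√(Δφ² + q²Δλ²) = 3444·0.41220 = 1420 nmi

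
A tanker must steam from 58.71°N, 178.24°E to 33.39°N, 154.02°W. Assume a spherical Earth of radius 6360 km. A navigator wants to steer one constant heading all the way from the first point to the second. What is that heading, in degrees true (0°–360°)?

143.5°

Meridional parts: M(φ₁)=+1.2728, M(φ₂)=+0.6189 → ΔM = -0.6539;  Δλ = +0.4842 rad
tan C = Δλ / ΔM = -0.7404 → C = 143.48°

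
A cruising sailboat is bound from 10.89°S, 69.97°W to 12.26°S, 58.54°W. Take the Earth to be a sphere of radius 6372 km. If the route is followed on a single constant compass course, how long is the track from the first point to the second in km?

1255 km

Δψ = ln[tan(π/4+φ₂/2)/tan(π/4+φ₁/2)] = -0.0244;  Δφ = -0.0239 rad,  Δλ = +0.1995 rad
q = Δφ/Δψ = 0.9796
d = R·√(Δφ² + q²Δλ²) = 6372·0.19689 = 1255 km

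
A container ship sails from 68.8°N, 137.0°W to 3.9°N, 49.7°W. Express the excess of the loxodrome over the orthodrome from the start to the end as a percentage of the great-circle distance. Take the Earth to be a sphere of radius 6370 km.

Great circle: σ = 1.4903 rad → d_gc = Rσ = 9493.2 km
Rhumb: Δφ = -1.1327, Δλ = +1.5237, Δψ = -1.6078, q = Δφ/Δψ = 0.7045 → d_rh = R√(Δφ²+q²Δλ²) = 9940.9 km
Excess = (9940.9 − 9493.2) / 9493.2 = 447.7 / 9493.2 = 4.72% ≈ 4.7%

4.7%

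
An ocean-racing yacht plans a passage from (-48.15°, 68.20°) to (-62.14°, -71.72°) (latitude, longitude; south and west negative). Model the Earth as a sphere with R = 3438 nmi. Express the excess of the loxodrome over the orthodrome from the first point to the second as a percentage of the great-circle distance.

Great circle: σ = 1.1374 rad → d_gc = Rσ = 3910.2 nmi
Rhumb: Δφ = -0.2442, Δλ = -2.4421, Δψ = -0.4328, q = Δφ/Δψ = 0.5641 → d_rh = R√(Δφ²+q²Δλ²) = 4810.3 nmi
Excess = (4810.3 − 3910.2) / 3910.2 = 900.1 / 3910.2 = 23.02% ≈ 23.0%

23.0%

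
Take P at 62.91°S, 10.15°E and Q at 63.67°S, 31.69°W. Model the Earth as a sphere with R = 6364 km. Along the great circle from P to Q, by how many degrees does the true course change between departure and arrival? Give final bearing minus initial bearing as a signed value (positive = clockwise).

+37.7°

At departure: θ₁ = atan2(sin Δλ cos φ₂, cos φ₁ sin φ₂ − sin φ₁ cos φ₂ cos Δλ) = 248.94°
At arrival: θ₂ = atan2(sin Δλ cos φ₁, −cos φ₂ sin φ₁ + sin φ₂ cos φ₁ cos Δλ) = 286.64°
Δθ = θ₂ − θ₁ = +37.7°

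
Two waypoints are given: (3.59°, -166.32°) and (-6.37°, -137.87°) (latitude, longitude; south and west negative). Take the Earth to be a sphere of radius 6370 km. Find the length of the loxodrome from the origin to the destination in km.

3347 km

Δψ = ln[tan(π/4+φ₂/2)/tan(π/4+φ₁/2)] = -0.1741;  Δφ = -0.1738 rad,  Δλ = +0.4965 rad
q = Δφ/Δψ = 0.9984
d = R·√(Δφ² + q²Δλ²) = 6370·0.52537 = 3347 km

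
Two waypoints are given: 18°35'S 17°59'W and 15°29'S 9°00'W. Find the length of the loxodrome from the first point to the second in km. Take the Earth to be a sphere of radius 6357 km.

Δψ = ln[tan(π/4+φ₂/2)/tan(π/4+φ₁/2)] = +0.0566;  Δφ = +0.0541 rad,  Δλ = +0.1568 rad
q = Δφ/Δψ = 0.9560
d = R·√(Δφ² + q²Δλ²) = 6357·0.15936 = 1013 km

1013 km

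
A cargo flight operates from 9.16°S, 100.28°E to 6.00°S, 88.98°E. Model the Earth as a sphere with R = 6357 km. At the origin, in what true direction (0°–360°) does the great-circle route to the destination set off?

N = sin Δλ·cos φ₂ = -0.1949;  D = cos φ₁ sin φ₂ − sin φ₁ cos φ₂ cos Δλ = +0.0521
initial course = atan2(N, D) = 284.96°

285.0°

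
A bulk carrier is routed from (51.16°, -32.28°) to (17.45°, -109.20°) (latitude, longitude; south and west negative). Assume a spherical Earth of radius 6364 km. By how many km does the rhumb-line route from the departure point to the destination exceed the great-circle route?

Great circle: cos σ = sin φ₁ sin φ₂ + cos φ₁ cos φ₂ cos Δλ,  σ = 1.1929 rad → d_gc = 7591.6 km
Rhumb line: Δψ = -0.7332, q = Δφ/Δψ = 0.8025, d_rh = R√(Δφ²+q²Δλ²) = 7811.8 km
Excess = 7811.8 − 7591.6 = 220.2 ≈ 220 km

220 km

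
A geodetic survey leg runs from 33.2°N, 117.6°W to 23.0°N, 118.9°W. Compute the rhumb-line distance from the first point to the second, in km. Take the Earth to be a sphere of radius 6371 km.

1141 km

Rhumb course C = atan2(Δλ, Δψ) with Δψ = ln[tan(π/4+φ₂/2)/tan(π/4+φ₁/2)] = -0.2022, Δλ = -0.0227 → C = 186.40°
d = R·|Δφ| / |cos C| = 6371·0.17802 / 0.99377 = 1141 km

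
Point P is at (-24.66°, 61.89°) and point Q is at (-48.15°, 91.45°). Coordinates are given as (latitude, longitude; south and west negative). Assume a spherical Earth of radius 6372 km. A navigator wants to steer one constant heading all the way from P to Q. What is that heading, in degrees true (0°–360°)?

135.1°

Meridional parts: M(φ₁)=-0.4443, M(φ₂)=-0.9614 → ΔM = -0.5170;  Δλ = +0.5159 rad
tan C = Δλ / ΔM = -0.9978 → C = 135.06°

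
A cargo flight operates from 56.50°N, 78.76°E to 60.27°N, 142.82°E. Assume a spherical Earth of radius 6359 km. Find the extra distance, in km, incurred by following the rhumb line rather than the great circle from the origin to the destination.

Great circle: cos σ = sin φ₁ sin φ₂ + cos φ₁ cos φ₂ cos Δλ,  σ = 0.5664 rad → d_gc = 3601.6 km
Rhumb line: Δψ = +0.1257, q = Δφ/Δψ = 0.5236, d_rh = R√(Δφ²+q²Δλ²) = 3746.2 km
Excess = 3746.2 − 3601.6 = 144.6 ≈ 145 km

145 km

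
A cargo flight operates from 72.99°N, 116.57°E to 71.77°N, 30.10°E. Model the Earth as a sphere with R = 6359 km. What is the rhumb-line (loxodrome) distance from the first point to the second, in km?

Δψ = ln[tan(π/4+φ₂/2)/tan(π/4+φ₁/2)] = -0.0704;  Δφ = -0.0213 rad,  Δλ = -1.5092 rad
q = Δφ/Δψ = 0.3026
d = R·√(Δφ² + q²Δλ²) = 6359·0.45715 = 2907 km

2907 km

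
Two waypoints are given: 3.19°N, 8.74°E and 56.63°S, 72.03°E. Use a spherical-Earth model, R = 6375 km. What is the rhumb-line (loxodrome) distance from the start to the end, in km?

8850 km

Rhumb course C = atan2(Δλ, Δψ) with Δψ = ln[tan(π/4+φ₂/2)/tan(π/4+φ₁/2)] = -1.2606, Δλ = +1.1046 → C = 138.77°
d = R·|Δφ| / |cos C| = 6375·1.04406 / 0.75210 = 8850 km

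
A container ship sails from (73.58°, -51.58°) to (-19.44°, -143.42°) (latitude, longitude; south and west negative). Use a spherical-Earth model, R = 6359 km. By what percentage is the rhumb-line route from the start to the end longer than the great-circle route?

Great circle: σ = 1.9048 rad → d_gc = Rσ = 12112.5 km
Rhumb: Δφ = -1.6235, Δλ = -1.6029, Δψ = -2.2820, q = Δφ/Δψ = 0.7114 → d_rh = R√(Δφ²+q²Δλ²) = 12616.2 km
Excess = (12616.2 − 12112.5) / 12112.5 = 503.7 / 12112.5 = 4.16% ≈ 4.2%

4.2%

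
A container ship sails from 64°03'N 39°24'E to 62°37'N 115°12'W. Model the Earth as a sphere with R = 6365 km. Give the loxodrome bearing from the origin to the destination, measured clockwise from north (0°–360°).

268.8°

Meridional parts: M(φ₁)=+1.4679, M(φ₂)=+1.4121 → ΔM = -0.0558;  Δλ = -2.6983 rad
tan C = Δλ / ΔM = +48.3964 → C = 268.82°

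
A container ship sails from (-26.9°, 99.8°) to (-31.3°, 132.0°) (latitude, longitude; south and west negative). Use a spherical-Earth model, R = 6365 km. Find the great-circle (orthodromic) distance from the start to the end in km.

Haversine: a = sin²(Δφ/2)+cos φ₁ cos φ₂ sin²(Δλ/2) = 0.06007;  σ = 2·atan2(√a,√(1−a))
σ = 28.376° → d = Rσ = 6365·0.49525 = 3152 km

3152 km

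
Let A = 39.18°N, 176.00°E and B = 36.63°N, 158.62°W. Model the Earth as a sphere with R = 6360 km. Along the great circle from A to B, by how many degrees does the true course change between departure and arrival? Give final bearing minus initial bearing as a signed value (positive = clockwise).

+15.8°

At departure: θ₁ = atan2(sin Δλ cos φ₂, cos φ₁ sin φ₂ − sin φ₁ cos φ₂ cos Δλ) = 89.26°
At arrival: θ₂ = atan2(sin Δλ cos φ₁, −cos φ₂ sin φ₁ + sin φ₂ cos φ₁ cos Δλ) = 105.02°
Δθ = θ₂ − θ₁ = +15.8°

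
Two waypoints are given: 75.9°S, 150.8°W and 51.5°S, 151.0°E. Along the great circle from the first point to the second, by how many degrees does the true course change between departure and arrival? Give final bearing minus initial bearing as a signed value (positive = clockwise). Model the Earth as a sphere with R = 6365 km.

Initial bearing θ₁ = atan2(sin Δλ cos φ₂, cos φ₁ sin φ₂ − sin φ₁ cos φ₂ cos Δλ) = 283.55°
Final bearing θ₂ = (initial bearing from the destination back to the start) + 180° = 337.64°
Δθ = θ₂ − θ₁ = +54.1°

+54.1°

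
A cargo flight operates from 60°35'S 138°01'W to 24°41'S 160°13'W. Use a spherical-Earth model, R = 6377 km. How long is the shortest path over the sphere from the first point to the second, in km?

Haversine: a = sin²(Δφ/2)+cos φ₁ cos φ₂ sin²(Δλ/2) = 0.11152;  σ = 2·atan2(√a,√(1−a))
σ = 39.017° → d = Rσ = 6377·0.68098 = 4343 km

4343 km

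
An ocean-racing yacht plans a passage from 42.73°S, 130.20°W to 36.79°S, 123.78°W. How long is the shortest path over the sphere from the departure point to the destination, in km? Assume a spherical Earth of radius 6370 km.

Haversine: a = sin²(Δφ/2)+cos φ₁ cos φ₂ sin²(Δλ/2) = 0.00453;  σ = 2·atan2(√a,√(1−a))
σ = 7.718° → d = Rσ = 6370·0.13470 = 858 km

858 km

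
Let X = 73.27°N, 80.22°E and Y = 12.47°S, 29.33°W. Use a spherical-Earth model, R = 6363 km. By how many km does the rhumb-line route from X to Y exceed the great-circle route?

839 km

Great circle: cos σ = sin φ₁ sin φ₂ + cos φ₁ cos φ₂ cos Δλ,  σ = 1.8764 rad → d_gc = 11939.4 km
Rhumb line: Δψ = -2.1364, q = Δφ/Δψ = 0.7004, d_rh = R√(Δφ²+q²Δλ²) = 12778.3 km
Excess = 12778.3 − 11939.4 = 838.9 ≈ 839 km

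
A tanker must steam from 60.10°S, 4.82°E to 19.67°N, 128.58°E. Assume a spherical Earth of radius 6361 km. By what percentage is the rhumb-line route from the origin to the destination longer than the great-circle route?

5.5%

Great circle: σ = 2.1563 rad → d_gc = Rσ = 13716.5 km
Rhumb: Δφ = +1.3922, Δλ = +2.1600, Δψ = +1.6707, q = Δφ/Δψ = 0.8333 → d_rh = R√(Δφ²+q²Δλ²) = 14475.1 km
Excess = (14475.1 − 13716.5) / 13716.5 = 758.6 / 13716.5 = 5.53% ≈ 5.5%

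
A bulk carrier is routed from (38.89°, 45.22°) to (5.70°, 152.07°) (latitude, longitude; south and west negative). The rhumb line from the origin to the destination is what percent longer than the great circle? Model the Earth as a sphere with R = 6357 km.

3.2%

Great circle: σ = 1.7337 rad → d_gc = Rσ = 11020.9 km
Rhumb: Δφ = -0.5793, Δλ = +1.8649, Δψ = -0.6382, q = Δφ/Δψ = 0.9077 → d_rh = R√(Δφ²+q²Δλ²) = 11373.6 km
Excess = (11373.6 − 11020.9) / 11020.9 = 352.7 / 11020.9 = 3.20% ≈ 3.2%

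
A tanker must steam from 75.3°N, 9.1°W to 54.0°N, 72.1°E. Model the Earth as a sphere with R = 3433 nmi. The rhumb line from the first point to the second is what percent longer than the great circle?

7.3%

Great circle: σ = 0.6345 rad → d_gc = Rσ = 2178.3 nmi
Rhumb: Δφ = -0.3718, Δλ = +1.4172, Δψ = -0.9238, q = Δφ/Δψ = 0.4024 → d_rh = R√(Δφ²+q²Δλ²) = 2337.0 nmi
Excess = (2337.0 − 2178.3) / 2178.3 = 158.7 / 2178.3 = 7.29% ≈ 7.3%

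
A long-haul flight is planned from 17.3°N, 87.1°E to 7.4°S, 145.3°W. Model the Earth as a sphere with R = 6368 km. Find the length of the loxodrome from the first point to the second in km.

14284 km

Δψ = ln[tan(π/4+φ₂/2)/tan(π/4+φ₁/2)] = -0.4362;  Δφ = -0.4311 rad,  Δλ = +2.2270 rad
q = Δφ/Δψ = 0.9884
d = R·√(Δφ² + q²Δλ²) = 6368·2.24304 = 14284 km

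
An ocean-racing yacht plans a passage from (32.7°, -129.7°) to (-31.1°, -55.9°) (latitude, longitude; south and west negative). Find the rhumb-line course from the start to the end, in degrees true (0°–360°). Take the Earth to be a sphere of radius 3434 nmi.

Meridional parts: M(φ₁)=+0.6045, M(φ₂)=-0.5716 → ΔM = -1.1761;  Δλ = +1.2881 rad
tan C = Δλ / ΔM = -1.0952 → C = 132.40°

132.4°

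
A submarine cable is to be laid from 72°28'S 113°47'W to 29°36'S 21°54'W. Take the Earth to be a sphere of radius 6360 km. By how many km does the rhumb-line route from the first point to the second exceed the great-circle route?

527 km

Great circle: cos σ = sin φ₁ sin φ₂ + cos φ₁ cos φ₂ cos Δλ,  σ = 1.0901 rad → d_gc = 6933.1 km
Rhumb line: Δψ = +1.3282, q = Δφ/Δψ = 0.5633, d_rh = R√(Δφ²+q²Δλ²) = 7459.9 km
Excess = 7459.9 − 6933.1 = 526.8 ≈ 527 km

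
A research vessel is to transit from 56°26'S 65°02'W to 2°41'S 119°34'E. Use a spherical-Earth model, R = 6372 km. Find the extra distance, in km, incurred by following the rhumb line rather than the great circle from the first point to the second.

Great circle: cos σ = sin φ₁ sin φ₂ + cos φ₁ cos φ₂ cos Δλ,  σ = 2.1077 rad → d_gc = 13430.52 km
Rhumb line: Δψ = +1.1518, q = Δφ/Δψ = 0.8145, d_rh = R√(Δφ²+q²Δλ²) = 16975.01 km
Excess = 16975.01 − 13430.52 = 3544.49 ≈ 3544 km

3544 km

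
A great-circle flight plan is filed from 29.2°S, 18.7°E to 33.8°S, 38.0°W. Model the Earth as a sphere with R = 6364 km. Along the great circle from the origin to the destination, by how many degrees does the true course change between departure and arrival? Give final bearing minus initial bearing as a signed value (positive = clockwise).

+31.5°

Initial bearing θ₁ = atan2(sin Δλ cos φ₂, cos φ₁ sin φ₂ − sin φ₁ cos φ₂ cos Δλ) = 249.26°
Final bearing θ₂ = (initial bearing from the destination back to the start) + 180° = 280.77°
Δθ = θ₂ − θ₁ = +31.5°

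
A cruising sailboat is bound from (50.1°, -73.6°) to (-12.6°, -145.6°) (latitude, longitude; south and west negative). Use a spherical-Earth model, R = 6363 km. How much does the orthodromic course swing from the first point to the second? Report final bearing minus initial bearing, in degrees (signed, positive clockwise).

At departure: θ₁ = atan2(sin Δλ cos φ₂, cos φ₁ sin φ₂ − sin φ₁ cos φ₂ cos Δλ) = 248.20°
At arrival: θ₂ = atan2(sin Δλ cos φ₁, −cos φ₂ sin φ₁ + sin φ₂ cos φ₁ cos Δλ) = 217.61°
Δθ = θ₂ − θ₁ = -30.6°

-30.6°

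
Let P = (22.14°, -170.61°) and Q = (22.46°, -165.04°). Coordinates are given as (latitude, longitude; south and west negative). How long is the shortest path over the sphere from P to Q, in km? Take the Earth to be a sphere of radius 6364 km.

cos σ = sin φ₁ sin φ₂ + cos φ₁ cos φ₂ cos Δλ
      = sin(22.14°)sin(22.46°) + cos(22.14°)cos(22.46°)cos(5.57°) = 0.9959
σ = 5.163° → d = Rσ = 6364·0.09011 = 573 km

573 km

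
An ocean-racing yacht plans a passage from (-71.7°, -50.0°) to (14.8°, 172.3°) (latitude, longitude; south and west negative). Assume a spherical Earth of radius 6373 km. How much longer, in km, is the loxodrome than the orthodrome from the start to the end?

Great circle: cos σ = sin φ₁ sin φ₂ + cos φ₁ cos φ₂ cos Δλ,  σ = 2.0568 rad → d_gc = 13107.7 km
Rhumb line: Δψ = +2.0872, q = Δφ/Δψ = 0.7233, d_rh = R√(Δφ²+q²Δλ²) = 14673.5 km
Excess = 14673.5 − 13107.7 = 1565.8 ≈ 1566 km

1566 km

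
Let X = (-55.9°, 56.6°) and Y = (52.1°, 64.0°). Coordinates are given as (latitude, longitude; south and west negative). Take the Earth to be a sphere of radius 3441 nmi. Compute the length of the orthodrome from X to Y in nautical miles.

6497 nmi

cos σ = sin φ₁ sin φ₂ + cos φ₁ cos φ₂ cos Δλ
      = sin(-55.90°)sin(52.10°) + cos(-55.90°)cos(52.10°)cos(7.40°) = -0.3119
σ = 108.173° → d = Rσ = 3441·1.88797 = 6497 nmi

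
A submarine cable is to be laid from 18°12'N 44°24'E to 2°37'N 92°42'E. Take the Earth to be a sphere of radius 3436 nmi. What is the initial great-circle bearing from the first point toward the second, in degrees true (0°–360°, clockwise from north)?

102.4°

θ = atan2( sin Δλ·cos φ₂ ,  cos φ₁ sin φ₂ − sin φ₁ cos φ₂ cos Δλ )
  = atan2(+0.7459, -0.1642) = 102.41°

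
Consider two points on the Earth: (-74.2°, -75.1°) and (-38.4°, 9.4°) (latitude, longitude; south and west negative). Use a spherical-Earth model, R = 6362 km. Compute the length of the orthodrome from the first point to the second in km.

cos σ = sin φ₁ sin φ₂ + cos φ₁ cos φ₂ cos Δλ
      = sin(-74.20°)sin(-38.40°) + cos(-74.20°)cos(-38.40°)cos(84.50°) = 0.6181
σ = 51.820° → d = Rσ = 6362·0.90443 = 5754 km

5754 km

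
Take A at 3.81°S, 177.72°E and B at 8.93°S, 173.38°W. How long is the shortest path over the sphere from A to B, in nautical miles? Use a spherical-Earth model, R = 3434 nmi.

Haversine: a = sin²(Δφ/2)+cos φ₁ cos φ₂ sin²(Δλ/2) = 0.00793;  σ = 2·atan2(√a,√(1−a))
σ = 10.217° → d = Rσ = 3434·0.17833 = 612 nmi

612 nmi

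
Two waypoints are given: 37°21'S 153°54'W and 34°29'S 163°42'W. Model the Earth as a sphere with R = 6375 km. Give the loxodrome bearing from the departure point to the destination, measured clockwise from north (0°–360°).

Meridional parts: M(φ₁)=-0.7037, M(φ₂)=-0.6419 → ΔM = +0.0618;  Δλ = -0.1710 rad
tan C = Δλ / ΔM = -2.7680 → C = 289.86°

289.9°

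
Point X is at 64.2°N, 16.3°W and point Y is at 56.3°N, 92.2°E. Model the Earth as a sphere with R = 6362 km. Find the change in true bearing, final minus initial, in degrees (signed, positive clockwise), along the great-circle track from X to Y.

+100.8°

At departure: θ₁ = atan2(sin Δλ cos φ₂, cos φ₁ sin φ₂ − sin φ₁ cos φ₂ cos Δλ) = 45.31°
At arrival: θ₂ = atan2(sin Δλ cos φ₁, −cos φ₂ sin φ₁ + sin φ₂ cos φ₁ cos Δλ) = 146.11°
Δθ = θ₂ − θ₁ = +100.8°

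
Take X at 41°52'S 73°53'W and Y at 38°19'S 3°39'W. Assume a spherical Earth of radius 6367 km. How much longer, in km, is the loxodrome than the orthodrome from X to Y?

Great circle: cos σ = sin φ₁ sin φ₂ + cos φ₁ cos φ₂ cos Δλ,  σ = 0.9130 rad → d_gc = 5812.919 km
Rhumb line: Δψ = +0.0810, q = Δφ/Δψ = 0.7647, d_rh = R√(Δφ²+q²Δλ²) = 5981.417 km
Excess = 5981.417 − 5812.919 = 168.498 ≈ 168 km

168 km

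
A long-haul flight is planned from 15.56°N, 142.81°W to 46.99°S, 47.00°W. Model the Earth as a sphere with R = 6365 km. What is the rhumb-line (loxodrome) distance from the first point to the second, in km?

11877 km

Δψ = ln[tan(π/4+φ₂/2)/tan(π/4+φ₁/2)] = -1.2064;  Δφ = -1.0917 rad,  Δλ = +1.6722 rad
q = Δφ/Δψ = 0.9050
d = R·√(Δφ² + q²Δλ²) = 6365·1.86597 = 11877 km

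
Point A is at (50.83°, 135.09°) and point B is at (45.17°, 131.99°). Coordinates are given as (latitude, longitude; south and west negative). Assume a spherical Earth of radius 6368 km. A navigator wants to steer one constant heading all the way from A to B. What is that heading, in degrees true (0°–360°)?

200.1°

Meridional parts: M(φ₁)=+1.0334, M(φ₂)=+0.8856 → ΔM = -0.1478;  Δλ = -0.0541 rad
tan C = Δλ / ΔM = +0.3660 → C = 200.10°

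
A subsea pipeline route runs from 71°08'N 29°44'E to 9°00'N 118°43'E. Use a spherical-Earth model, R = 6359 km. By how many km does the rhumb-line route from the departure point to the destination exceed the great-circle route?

Great circle: cos σ = sin φ₁ sin φ₂ + cos φ₁ cos φ₂ cos Δλ,  σ = 1.4165 rad → d_gc = 9007.4 km
Rhumb line: Δψ = -1.6372, q = Δφ/Δψ = 0.6624, d_rh = R√(Δφ²+q²Δλ²) = 9505.1 km
Excess = 9505.1 − 9007.4 = 497.7 ≈ 498 km

498 km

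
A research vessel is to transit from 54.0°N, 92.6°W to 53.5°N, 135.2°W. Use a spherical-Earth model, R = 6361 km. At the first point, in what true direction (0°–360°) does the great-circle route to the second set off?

286.4°

N = sin Δλ·cos φ₂ = -0.4026;  D = cos φ₁ sin φ₂ − sin φ₁ cos φ₂ cos Δλ = +0.1183
initial course = atan2(N, D) = 286.37°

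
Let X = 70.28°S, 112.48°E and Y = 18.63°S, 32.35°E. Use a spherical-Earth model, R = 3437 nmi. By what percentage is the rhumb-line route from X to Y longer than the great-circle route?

Great circle: σ = 1.2073 rad → d_gc = Rσ = 4149.5 nmi
Rhumb: Δφ = +0.9015, Δλ = -1.3985, Δψ = +1.4188, q = Δφ/Δψ = 0.6354 → d_rh = R√(Δφ²+q²Δλ²) = 4350.6 nmi
Excess = (4350.6 − 4149.5) / 4149.5 = 201.1 / 4149.5 = 4.846% ≈ 4.8%

4.8%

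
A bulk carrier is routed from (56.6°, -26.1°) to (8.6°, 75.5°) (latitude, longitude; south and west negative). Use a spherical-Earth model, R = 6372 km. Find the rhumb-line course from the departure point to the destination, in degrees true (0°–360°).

120.7°

Meridional parts: M(φ₁)=+1.2039, M(φ₂)=+0.1507 → ΔM = -1.0533;  Δλ = +1.7733 rad
tan C = Δλ / ΔM = -1.6836 → C = 120.71°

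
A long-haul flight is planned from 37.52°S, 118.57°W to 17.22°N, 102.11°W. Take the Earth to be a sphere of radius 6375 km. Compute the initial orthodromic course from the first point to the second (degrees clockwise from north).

θ = atan2( sin Δλ·cos φ₂ ,  cos φ₁ sin φ₂ − sin φ₁ cos φ₂ cos Δλ )
  = atan2(+0.2706, +0.7927) = 18.85°

18.9°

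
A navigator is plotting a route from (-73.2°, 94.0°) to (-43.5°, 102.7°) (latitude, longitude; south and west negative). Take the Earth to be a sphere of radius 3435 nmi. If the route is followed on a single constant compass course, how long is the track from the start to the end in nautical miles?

1798 nmi

Δψ = ln[tan(π/4+φ₂/2)/tan(π/4+φ₁/2)] = +1.0680;  Δφ = +0.5184 rad,  Δλ = +0.1518 rad
q = Δφ/Δψ = 0.4854
d = R·√(Δφ² + q²Δλ²) = 3435·0.52358 = 1798 nmi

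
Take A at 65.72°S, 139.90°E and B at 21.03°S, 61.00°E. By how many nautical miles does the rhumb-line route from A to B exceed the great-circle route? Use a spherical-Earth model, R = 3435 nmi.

Great circle: cos σ = sin φ₁ sin φ₂ + cos φ₁ cos φ₂ cos Δλ,  σ = 1.1582 rad → d_gc = 3978.4 nmi
Rhumb line: Δψ = +1.1610, q = Δφ/Δψ = 0.6718, d_rh = R√(Δφ²+q²Δλ²) = 4156.5 nmi
Excess = 4156.5 − 3978.4 = 178.1 ≈ 178 nmi

178 nmi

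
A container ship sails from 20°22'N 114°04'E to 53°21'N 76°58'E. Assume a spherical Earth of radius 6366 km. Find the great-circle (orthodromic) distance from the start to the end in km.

cos σ = sin φ₁ sin φ₂ + cos φ₁ cos φ₂ cos Δλ
      = sin(20.37°)sin(53.35°) + cos(20.37°)cos(53.35°)cos(-37.10°) = 0.7256
σ = 43.485° → d = Rσ = 6366·0.75896 = 4832 km

4832 km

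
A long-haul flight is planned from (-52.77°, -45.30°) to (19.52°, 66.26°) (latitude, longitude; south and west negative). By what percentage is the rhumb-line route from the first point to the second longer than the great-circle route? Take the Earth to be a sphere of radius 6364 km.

2.9%

Great circle: σ = 2.0664 rad → d_gc = Rσ = 13150.8 km
Rhumb: Δφ = +1.2617, Δλ = +1.9471, Δψ = +1.4357, q = Δφ/Δψ = 0.8788 → d_rh = R√(Δφ²+q²Δλ²) = 13530.0 km
Excess = (13530.0 − 13150.8) / 13150.8 = 379.2 / 13150.8 = 2.88% ≈ 2.9%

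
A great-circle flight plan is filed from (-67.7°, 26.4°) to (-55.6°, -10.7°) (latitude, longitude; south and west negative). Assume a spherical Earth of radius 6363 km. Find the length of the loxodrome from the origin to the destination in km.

Rhumb course C = atan2(Δλ, Δψ) with Δψ = ln[tan(π/4+φ₂/2)/tan(π/4+φ₁/2)] = +0.4514, Δλ = -0.6475 → C = 304.88°
d = R·|Δφ| / |cos C| = 6363·0.21118 / 0.57190 = 2350 km

2350 km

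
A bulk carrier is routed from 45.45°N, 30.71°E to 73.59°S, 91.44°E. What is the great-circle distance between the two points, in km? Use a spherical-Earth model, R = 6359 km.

cos σ = sin φ₁ sin φ₂ + cos φ₁ cos φ₂ cos Δλ
      = sin(45.45°)sin(-73.59°) + cos(45.45°)cos(-73.59°)cos(60.73°) = -0.5867
σ = 125.924° → d = Rσ = 6359·2.19779 = 13976 km

13976 km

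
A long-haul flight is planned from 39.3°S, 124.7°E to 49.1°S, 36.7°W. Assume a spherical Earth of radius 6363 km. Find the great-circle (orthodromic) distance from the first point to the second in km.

10004 km

Haversine: a = sin²(Δφ/2)+cos φ₁ cos φ₂ sin²(Δλ/2) = 0.50073;  σ = 2·atan2(√a,√(1−a))
σ = 90.084° → d = Rσ = 6363·1.57225 = 10004 km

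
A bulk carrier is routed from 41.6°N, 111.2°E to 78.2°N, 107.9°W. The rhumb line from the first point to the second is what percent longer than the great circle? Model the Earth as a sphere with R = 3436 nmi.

23.2%

Great circle: σ = 1.0108 rad → d_gc = Rσ = 3473.0 nmi
Rhumb: Δφ = +0.6388, Δλ = +2.4592, Δψ = +1.4699, q = Δφ/Δψ = 0.4346 → d_rh = R√(Δφ²+q²Δλ²) = 4278.0 nmi
Excess = (4278.0 − 3473.0) / 3473.0 = 805.0 / 3473.0 = 23.18% ≈ 23.2%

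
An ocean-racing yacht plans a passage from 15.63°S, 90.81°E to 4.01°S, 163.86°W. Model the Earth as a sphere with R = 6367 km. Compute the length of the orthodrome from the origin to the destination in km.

11513 km

Haversine: a = sin²(Δφ/2)+cos φ₁ cos φ₂ sin²(Δλ/2) = 0.61757;  σ = 2·atan2(√a,√(1−a))
σ = 103.600° → d = Rσ = 6367·1.80816 = 11513 km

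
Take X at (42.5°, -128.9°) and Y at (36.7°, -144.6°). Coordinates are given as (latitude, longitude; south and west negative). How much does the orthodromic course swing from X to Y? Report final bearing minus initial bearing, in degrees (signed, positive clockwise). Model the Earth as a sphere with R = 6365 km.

-10.1°

At departure: θ₁ = atan2(sin Δλ cos φ₂, cos φ₁ sin φ₂ − sin φ₁ cos φ₂ cos Δλ) = 249.56°
At arrival: θ₂ = atan2(sin Δλ cos φ₁, −cos φ₂ sin φ₁ + sin φ₂ cos φ₁ cos Δλ) = 239.51°
Δθ = θ₂ − θ₁ = -10.1°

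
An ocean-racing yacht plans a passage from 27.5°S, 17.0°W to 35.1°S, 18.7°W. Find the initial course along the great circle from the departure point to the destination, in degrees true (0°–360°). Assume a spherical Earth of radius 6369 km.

190.4°

N = sin Δλ·cos φ₂ = -0.0243;  D = cos φ₁ sin φ₂ − sin φ₁ cos φ₂ cos Δλ = -0.1324
initial course = atan2(N, D) = 190.39°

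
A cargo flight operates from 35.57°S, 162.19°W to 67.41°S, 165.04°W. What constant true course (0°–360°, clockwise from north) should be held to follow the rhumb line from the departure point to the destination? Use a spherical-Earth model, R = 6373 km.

183.0°

Δψ = ln[tan(π/4+φ₂/2)/tan(π/4+φ₁/2)] = -0.9458
Δλ = -0.0497 rad (taken the short way round)
course = atan2(Δλ, Δψ) = 183.01°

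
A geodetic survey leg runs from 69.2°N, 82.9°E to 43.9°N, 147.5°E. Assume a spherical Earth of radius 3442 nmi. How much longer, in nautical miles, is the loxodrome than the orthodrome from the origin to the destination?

Great circle: cos σ = sin φ₁ sin φ₂ + cos φ₁ cos φ₂ cos Δλ,  σ = 0.7106 rad → d_gc = 2445.9 nmi
Rhumb line: Δψ = -0.8409, q = Δφ/Δψ = 0.5251, d_rh = R√(Δφ²+q²Δλ²) = 2542.3 nmi
Excess = 2542.3 − 2445.9 = 96.4 ≈ 96 nmi

96 nmi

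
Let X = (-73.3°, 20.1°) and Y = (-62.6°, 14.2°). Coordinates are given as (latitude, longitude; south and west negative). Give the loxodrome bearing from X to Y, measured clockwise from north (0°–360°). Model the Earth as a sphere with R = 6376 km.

348.5°

Δψ = ln[tan(π/4+φ₂/2)/tan(π/4+φ₁/2)] = +0.5073
Δλ = -0.1030 rad (taken the short way round)
course = atan2(Δλ, Δψ) = 348.53°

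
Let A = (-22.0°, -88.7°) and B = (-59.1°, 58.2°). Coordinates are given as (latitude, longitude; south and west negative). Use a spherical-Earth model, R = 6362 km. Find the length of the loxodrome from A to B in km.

Rhumb course C = atan2(Δλ, Δψ) with Δψ = ln[tan(π/4+φ₂/2)/tan(π/4+φ₁/2)] = -0.8922, Δλ = +2.5639 → C = 109.19°
d = R·|Δφ| / |cos C| = 6362·0.64752 / 0.32865 = 12535 km

12535 km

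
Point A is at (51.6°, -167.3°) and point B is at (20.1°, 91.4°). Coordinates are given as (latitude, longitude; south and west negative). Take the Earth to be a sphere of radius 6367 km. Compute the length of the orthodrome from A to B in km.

Haversine: a = sin²(Δφ/2)+cos φ₁ cos φ₂ sin²(Δλ/2) = 0.42249;  σ = 2·atan2(√a,√(1−a))
σ = 81.082° → d = Rσ = 6367·1.41514 = 9010 km

9010 km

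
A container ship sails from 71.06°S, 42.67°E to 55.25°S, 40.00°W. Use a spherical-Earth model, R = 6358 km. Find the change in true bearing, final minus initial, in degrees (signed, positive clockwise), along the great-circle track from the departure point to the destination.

Initial bearing θ₁ = atan2(sin Δλ cos φ₂, cos φ₁ sin φ₂ − sin φ₁ cos φ₂ cos Δλ) = 250.71°
Final bearing θ₂ = (initial bearing from the destination back to the start) + 180° = 327.49°
Δθ = θ₂ − θ₁ = +76.8°

+76.8°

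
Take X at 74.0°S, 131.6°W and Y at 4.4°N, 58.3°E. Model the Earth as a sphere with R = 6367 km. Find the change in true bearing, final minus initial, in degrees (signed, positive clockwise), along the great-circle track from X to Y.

At departure: θ₁ = atan2(sin Δλ cos φ₂, cos φ₁ sin φ₂ − sin φ₁ cos φ₂ cos Δλ) = 190.52°
At arrival: θ₂ = atan2(sin Δλ cos φ₁, −cos φ₂ sin φ₁ + sin φ₂ cos φ₁ cos Δλ) = 357.11°
Δθ = θ₂ − θ₁ = +166.6°

+166.6°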